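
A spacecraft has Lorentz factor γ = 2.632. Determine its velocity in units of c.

From γ = 1/√(1 - v²/c²):
1/γ² = 1/2.632² = 0.1444
v²/c² = 1 - 0.1444 = 0.8556
v/c = √(0.8556) = 0.9250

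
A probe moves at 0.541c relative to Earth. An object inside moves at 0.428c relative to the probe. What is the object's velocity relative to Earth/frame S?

u = (u' + v)/(1 + u'v/c²)
Numerator: 0.428 + 0.541 = 0.969
Denominator: 1 + 0.231548 = 1.231548
u = 0.969/1.231548 = 0.7868c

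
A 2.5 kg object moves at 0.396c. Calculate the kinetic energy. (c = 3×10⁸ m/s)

γ = 1/√(1 - 0.396²) = 1.08903
γ - 1 = 0.08903
KE = (γ-1)mc² = 0.08903 × 2.5 × (3×10⁸)² = 2.003×10¹⁶ J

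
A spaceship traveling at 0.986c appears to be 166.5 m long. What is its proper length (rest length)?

Contracted length L = 166.5 m
γ = 1/√(1 - 0.986²) = 5.997
L₀ = γL = 5.997 × 166.5 = 998.5 m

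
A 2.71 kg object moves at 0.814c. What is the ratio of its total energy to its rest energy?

E = γmc², E₀ = mc²
E/E₀ = γ = 1/√(1 - 0.814²) = 1.722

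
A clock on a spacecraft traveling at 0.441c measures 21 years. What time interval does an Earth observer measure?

Proper time Δt₀ = 21 years
γ = 1/√(1 - 0.441²) = 1.1142
Δt = γΔt₀ = 1.1142 × 21 = 23.40 years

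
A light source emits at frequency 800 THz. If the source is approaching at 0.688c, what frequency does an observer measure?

β = v/c = 0.688
(1+β)/(1-β) = 1.688/0.312 = 5.410
Doppler factor = √(5.410) = 2.326
f_obs = 800 × 2.326 = 1861 THz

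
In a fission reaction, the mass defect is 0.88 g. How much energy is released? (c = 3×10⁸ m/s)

Convert mass defect: Δm = 0.88 g = 0.00088 kg
E = Δm·c² = 0.00088 × (3×10⁸)²
= 0.00088 × 9×10¹⁶ = 7.920×10¹³ J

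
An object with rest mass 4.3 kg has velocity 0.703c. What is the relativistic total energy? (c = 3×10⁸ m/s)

γ = 1/√(1 - 0.703²) = 1.4061
mc² = 4.3 × (3×10⁸)² = 3.870×10¹⁷ J
E = γmc² = 1.4061 × 3.870×10¹⁷ = 5.442×10¹⁷ J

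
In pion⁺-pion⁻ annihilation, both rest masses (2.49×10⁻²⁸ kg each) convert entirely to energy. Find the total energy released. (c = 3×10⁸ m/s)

Both particles have the same rest mass, so total mass = 2m
E = 2m·c² = 2 × 2.49×10⁻²⁸ × (3×10⁸)²
= 2 × 2.49×10⁻²⁸ × 9×10¹⁶
= 4.482×10⁻¹¹ J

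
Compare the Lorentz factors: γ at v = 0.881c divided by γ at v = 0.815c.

γ₁ = 1/√(1 - 0.881²) = 2.114
γ₂ = 1/√(1 - 0.815²) = 1.726
γ₁/γ₂ = 2.114/1.726 = 1.225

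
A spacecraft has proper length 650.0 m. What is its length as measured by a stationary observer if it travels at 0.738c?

Proper length L₀ = 650.0 m
γ = 1/√(1 - 0.738²) = 1.482
L = L₀/γ = 650.0/1.482 = 438.6 m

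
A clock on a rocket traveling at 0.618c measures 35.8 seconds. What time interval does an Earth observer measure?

Proper time Δt₀ = 35.8 seconds
γ = 1/√(1 - 0.618²) = 1.272
Δt = γΔt₀ = 1.272 × 35.8 = 45.54 seconds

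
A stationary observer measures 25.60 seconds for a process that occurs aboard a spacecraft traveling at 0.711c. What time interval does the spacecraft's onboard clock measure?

Dilated time Δt = 25.60 seconds
γ = 1/√(1 - 0.711²) = 1.422
Δt₀ = Δt/γ = 25.60/1.422 = 18.00 seconds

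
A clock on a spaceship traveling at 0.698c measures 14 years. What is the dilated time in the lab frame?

Proper time Δt₀ = 14 years
γ = 1/√(1 - 0.698²) = 1.3965
Δt = γΔt₀ = 1.3965 × 14 = 19.55 years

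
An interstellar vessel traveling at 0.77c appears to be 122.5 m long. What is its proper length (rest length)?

Contracted length L = 122.5 m
γ = 1/√(1 - 0.77²) = 1.567
L₀ = γL = 1.567 × 122.5 = 192.0 m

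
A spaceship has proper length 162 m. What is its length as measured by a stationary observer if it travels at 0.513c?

Proper length L₀ = 162 m
γ = 1/√(1 - 0.513²) = 1.165
L = L₀/γ = 162/1.165 = 139.1 m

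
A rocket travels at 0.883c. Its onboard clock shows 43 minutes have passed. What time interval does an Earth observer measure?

Proper time Δt₀ = 43 minutes
γ = 1/√(1 - 0.883²) = 2.1305
Δt = γΔt₀ = 2.1305 × 43 = 91.61 minutes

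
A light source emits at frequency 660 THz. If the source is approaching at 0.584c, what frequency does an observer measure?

β = v/c = 0.584
(1+β)/(1-β) = 1.584/0.416 = 3.808
Doppler factor = √(3.808) = 1.951
f_obs = 660 × 1.951 = 1288 THz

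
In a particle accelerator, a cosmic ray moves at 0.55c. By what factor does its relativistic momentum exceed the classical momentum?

p_rel = γmv, p_class = mv
Ratio = γ = 1/√(1 - 0.55²)
= 1/√(0.6975) = 1.197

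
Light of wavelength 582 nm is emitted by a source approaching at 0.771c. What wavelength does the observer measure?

β = 0.771
Wavelength Doppler factor = √(0.229/1.771) = √(0.1293) = 0.3596
λ_obs = 582 × 0.3596 = 209.3 nm (blueshift)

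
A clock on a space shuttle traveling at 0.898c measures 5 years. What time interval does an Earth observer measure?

Proper time Δt₀ = 5 years
γ = 1/√(1 - 0.898²) = 2.2728
Δt = γΔt₀ = 2.2728 × 5 = 11.36 years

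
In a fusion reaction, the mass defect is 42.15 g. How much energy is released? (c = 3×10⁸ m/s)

Convert mass defect: Δm = 42.15 g = 0.04215 kg
E = Δm·c² = 0.04215 × (3×10⁸)²
= 0.04215 × 9×10¹⁶ = 3.794×10¹⁵ J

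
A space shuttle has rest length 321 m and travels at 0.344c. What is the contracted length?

Proper length L₀ = 321 m
γ = 1/√(1 - 0.344²) = 1.065
L = L₀/γ = 321/1.065 = 301.4 m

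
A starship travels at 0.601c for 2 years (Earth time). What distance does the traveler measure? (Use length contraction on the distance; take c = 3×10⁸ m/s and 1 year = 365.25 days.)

Earth distance: d = v × t = 0.601c × 2 yr = 1.1380×10¹⁶ m
γ = 1.2512
d' = d/γ = 1.1380×10¹⁶/1.2512 = 9.095×10¹⁵ m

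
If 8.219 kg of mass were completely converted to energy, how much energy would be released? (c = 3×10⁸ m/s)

Using E = mc²:
c² = (3×10⁸)² = 9×10¹⁶ m²/s²
E = 8.219 × 9×10¹⁶ = 7.397×10¹⁷ J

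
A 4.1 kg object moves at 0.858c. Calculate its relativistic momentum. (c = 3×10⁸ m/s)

γ = 1/√(1 - 0.858²) = 1.947
v = 0.858 × 3×10⁸ = 2.574×10⁸ m/s
p = γmv = 1.947 × 4.1 × 2.574×10⁸ = 2.055×10⁹ kg·m/s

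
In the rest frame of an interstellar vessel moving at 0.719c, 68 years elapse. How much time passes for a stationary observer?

Proper time Δt₀ = 68 years
γ = 1/√(1 - 0.719²) = 1.4388
Δt = γΔt₀ = 1.4388 × 68 = 97.84 years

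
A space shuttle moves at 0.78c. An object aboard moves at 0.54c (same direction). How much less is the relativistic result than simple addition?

Classical: u' + v = 0.54 + 0.78 = 1.32c
Relativistic: u = (0.54 + 0.78)/(1 + 0.4212) = 1.32/1.4212 = 0.9288c
Difference: 1.32 - 0.9288 = 0.3912c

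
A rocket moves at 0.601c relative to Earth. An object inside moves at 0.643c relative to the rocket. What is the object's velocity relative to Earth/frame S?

u = (u' + v)/(1 + u'v/c²)
Numerator: 0.643 + 0.601 = 1.244
Denominator: 1 + 0.386443 = 1.386443
u = 1.244/1.386443 = 0.8973c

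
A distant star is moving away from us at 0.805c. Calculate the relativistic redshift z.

β = 0.805
(1+β)/(1-β) = 1.805/0.195 = 9.256
√(9.256) = 3.042
z = 3.042 - 1 = 2.042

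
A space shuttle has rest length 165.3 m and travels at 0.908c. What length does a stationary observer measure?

Proper length L₀ = 165.3 m
γ = 1/√(1 - 0.908²) = 2.3868
L = L₀/γ = 165.3/2.3868 = 69.26 m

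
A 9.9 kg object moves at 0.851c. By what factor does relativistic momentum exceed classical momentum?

p_rel = γmv, p_class = mv
Ratio = γ = 1/√(1 - 0.851²) = 1.904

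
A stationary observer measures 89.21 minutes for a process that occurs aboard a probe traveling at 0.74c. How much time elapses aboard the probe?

Dilated time Δt = 89.21 minutes
γ = 1/√(1 - 0.74²) = 1.4868
Δt₀ = Δt/γ = 89.21/1.4868 = 60.00 minutes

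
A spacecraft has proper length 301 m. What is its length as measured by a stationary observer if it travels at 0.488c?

Proper length L₀ = 301 m
γ = 1/√(1 - 0.488²) = 1.146
L = L₀/γ = 301/1.146 = 262.7 m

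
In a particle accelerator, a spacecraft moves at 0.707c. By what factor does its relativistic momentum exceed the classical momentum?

p_rel = γmv, p_class = mv
Ratio = γ = 1/√(1 - 0.707²)
= 1/√(0.500151) = 1.414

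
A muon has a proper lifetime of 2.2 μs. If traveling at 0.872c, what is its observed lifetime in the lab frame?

Proper lifetime τ₀ = 2.2 μs
γ = 1/√(1 - 0.872²) = 2.0429
τ = γτ₀ = 2.0429 × 2.2 μs = 4.494 μs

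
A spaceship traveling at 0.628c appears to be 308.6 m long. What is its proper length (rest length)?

Contracted length L = 308.6 m
γ = 1/√(1 - 0.628²) = 1.28499
L₀ = γL = 1.28499 × 308.6 = 396.5 m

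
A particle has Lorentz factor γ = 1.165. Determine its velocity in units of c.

From γ = 1/√(1 - v²/c²):
1/γ² = 1/1.165² = 0.7368
v²/c² = 1 - 0.7368 = 0.2632
v/c = √(0.2632) = 0.5130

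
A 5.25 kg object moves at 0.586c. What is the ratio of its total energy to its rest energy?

E = γmc², E₀ = mc²
E/E₀ = γ = 1/√(1 - 0.586²) = 1.234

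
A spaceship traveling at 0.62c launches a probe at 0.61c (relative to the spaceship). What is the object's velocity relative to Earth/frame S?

u = (u' + v)/(1 + u'v/c²)
Numerator: 0.61 + 0.62 = 1.23
Denominator: 1 + 0.3782 = 1.3782
u = 1.23/1.3782 = 0.8925c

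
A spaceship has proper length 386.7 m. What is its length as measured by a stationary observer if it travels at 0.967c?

Proper length L₀ = 386.7 m
γ = 1/√(1 - 0.967²) = 3.925
L = L₀/γ = 386.7/3.925 = 98.52 m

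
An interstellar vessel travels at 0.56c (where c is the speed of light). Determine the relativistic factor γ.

v/c = 0.56, so (v/c)² = 0.3136
1 - (v/c)² = 0.6864
γ = 1/√(0.6864) = 1.207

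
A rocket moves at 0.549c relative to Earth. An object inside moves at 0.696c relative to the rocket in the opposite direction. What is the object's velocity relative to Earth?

Object's velocity in rocket frame is u' = -0.696c
u = (u' + v)/(1 + u'v/c²) = (v - 0.696)/(1 - 0.696·v/c²)
Numerator: 0.549 - 0.696 = -0.147
Denominator: 1 - 0.382104 = 0.617896
u = -0.147/0.617896 = -0.2379c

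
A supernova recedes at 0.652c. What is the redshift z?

β = 0.652
(1+β)/(1-β) = 1.652/0.348 = 4.747
√(4.747) = 2.179
z = 2.179 - 1 = 1.179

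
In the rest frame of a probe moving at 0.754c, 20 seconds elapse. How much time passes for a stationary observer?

Proper time Δt₀ = 20 seconds
γ = 1/√(1 - 0.754²) = 1.5224
Δt = γΔt₀ = 1.5224 × 20 = 30.45 seconds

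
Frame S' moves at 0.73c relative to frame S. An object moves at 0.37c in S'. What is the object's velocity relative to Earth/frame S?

u = (u' + v)/(1 + u'v/c²)
Numerator: 0.37 + 0.73 = 1.1
Denominator: 1 + 0.2701 = 1.2701
u = 1.1/1.2701 = 0.8661c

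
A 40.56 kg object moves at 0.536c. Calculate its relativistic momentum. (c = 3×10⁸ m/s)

γ = 1/√(1 - 0.536²) = 1.18453
v = 0.536 × 3×10⁸ = 1.608×10⁸ m/s
p = γmv = 1.18453 × 40.56 × 1.608×10⁸ = 7.726×10⁹ kg·m/s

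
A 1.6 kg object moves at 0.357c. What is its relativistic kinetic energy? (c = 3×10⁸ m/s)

γ = 1/√(1 - 0.357²) = 1.07054
γ - 1 = 0.07054
KE = (γ-1)mc² = 0.07054 × 1.6 × (3×10⁸)² = 1.016×10¹⁶ J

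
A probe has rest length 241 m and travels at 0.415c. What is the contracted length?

Proper length L₀ = 241 m
γ = 1/√(1 - 0.415²) = 1.099
L = L₀/γ = 241/1.099 = 219.3 m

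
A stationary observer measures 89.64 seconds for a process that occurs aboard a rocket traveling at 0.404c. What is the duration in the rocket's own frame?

Dilated time Δt = 89.64 seconds
γ = 1/√(1 - 0.404²) = 1.0932
Δt₀ = Δt/γ = 89.64/1.0932 = 82.00 seconds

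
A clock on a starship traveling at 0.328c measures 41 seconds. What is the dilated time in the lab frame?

Proper time Δt₀ = 41 seconds
γ = 1/√(1 - 0.328²) = 1.0586
Δt = γΔt₀ = 1.0586 × 41 = 43.40 seconds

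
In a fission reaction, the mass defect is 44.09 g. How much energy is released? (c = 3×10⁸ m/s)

Convert mass defect: Δm = 44.09 g = 0.04409 kg
E = Δm·c² = 0.04409 × (3×10⁸)²
= 0.04409 × 9×10¹⁶ = 3.968×10¹⁵ J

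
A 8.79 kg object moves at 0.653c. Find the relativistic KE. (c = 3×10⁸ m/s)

γ = 1/√(1 - 0.653²) = 1.3204
γ - 1 = 0.3204
KE = (γ-1)mc² = 0.3204 × 8.79 × (3×10⁸)² = 2.535×10¹⁷ J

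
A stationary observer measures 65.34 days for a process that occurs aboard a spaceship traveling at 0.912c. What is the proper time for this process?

Dilated time Δt = 65.34 days
γ = 1/√(1 - 0.912²) = 2.438
Δt₀ = Δt/γ = 65.34/2.438 = 26.80 days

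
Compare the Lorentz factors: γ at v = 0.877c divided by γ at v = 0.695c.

γ₁ = 1/√(1 - 0.877²) = 2.081
γ₂ = 1/√(1 - 0.695²) = 1.391
γ₁/γ₂ = 2.081/1.391 = 1.496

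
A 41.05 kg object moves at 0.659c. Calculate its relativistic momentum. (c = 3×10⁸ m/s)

γ = 1/√(1 - 0.659²) = 1.330
v = 0.659 × 3×10⁸ = 1.977×10⁸ m/s
p = γmv = 1.330 × 41.05 × 1.977×10⁸ = 1.079×10¹⁰ kg·m/s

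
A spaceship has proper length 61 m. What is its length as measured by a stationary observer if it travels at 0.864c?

Proper length L₀ = 61 m
γ = 1/√(1 - 0.864²) = 1.9861
L = L₀/γ = 61/1.9861 = 30.71 m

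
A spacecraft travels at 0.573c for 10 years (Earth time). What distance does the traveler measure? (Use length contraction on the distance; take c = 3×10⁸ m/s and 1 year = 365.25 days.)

Earth distance: d = v × t = 0.573c × 10 yr = 5.4248×10¹⁶ m
γ = 1.2202
d' = d/γ = 5.4248×10¹⁶/1.2202 = 4.446×10¹⁶ m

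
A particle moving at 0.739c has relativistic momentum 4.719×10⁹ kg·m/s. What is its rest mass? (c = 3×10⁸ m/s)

γ = 1/√(1 - 0.739²) = 1.484
v = 0.739 × 3×10⁸ = 2.217×10⁸ m/s
m = p/(γv) = 4.719×10⁹/(1.484 × 2.217×10⁸) = 14.34 kg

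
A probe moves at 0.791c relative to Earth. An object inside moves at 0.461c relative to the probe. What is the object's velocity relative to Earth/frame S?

u = (u' + v)/(1 + u'v/c²)
Numerator: 0.461 + 0.791 = 1.252
Denominator: 1 + 0.364651 = 1.364651
u = 1.252/1.364651 = 0.9175c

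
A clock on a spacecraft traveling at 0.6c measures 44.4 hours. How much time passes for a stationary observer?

Proper time Δt₀ = 44.4 hours
γ = 1/√(1 - 0.6²) = 1.250
Δt = γΔt₀ = 1.250 × 44.4 = 55.50 hours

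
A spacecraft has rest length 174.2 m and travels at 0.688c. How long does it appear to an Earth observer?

Proper length L₀ = 174.2 m
γ = 1/√(1 - 0.688²) = 1.378
L = L₀/γ = 174.2/1.378 = 126.4 m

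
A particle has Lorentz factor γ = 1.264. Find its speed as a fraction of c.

From γ = 1/√(1 - v²/c²):
1/γ² = 1/1.264² = 0.6259
v²/c² = 1 - 0.6259 = 0.3741
v/c = √(0.3741) = 0.6116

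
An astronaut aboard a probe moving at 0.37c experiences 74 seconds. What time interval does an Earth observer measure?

Proper time Δt₀ = 74 seconds
γ = 1/√(1 - 0.37²) = 1.0764
Δt = γΔt₀ = 1.0764 × 74 = 79.65 seconds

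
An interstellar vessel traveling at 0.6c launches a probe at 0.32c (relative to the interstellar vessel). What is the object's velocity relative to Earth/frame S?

u = (u' + v)/(1 + u'v/c²)
Numerator: 0.32 + 0.6 = 0.92
Denominator: 1 + 0.192 = 1.192
u = 0.92/1.192 = 0.7718c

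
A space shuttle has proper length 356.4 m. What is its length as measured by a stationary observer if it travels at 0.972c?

Proper length L₀ = 356.4 m
γ = 1/√(1 - 0.972²) = 4.2557
L = L₀/γ = 356.4/4.2557 = 83.75 m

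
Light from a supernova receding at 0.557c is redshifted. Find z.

β = 0.557
(1+β)/(1-β) = 1.557/0.443 = 3.51467
√(3.51467) = 1.8747
z = 1.8747 - 1 = 0.8747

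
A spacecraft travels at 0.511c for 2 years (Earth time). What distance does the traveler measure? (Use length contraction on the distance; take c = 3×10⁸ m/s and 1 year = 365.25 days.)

Earth distance: d = v × t = 0.511c × 2 yr = 9.6756×10¹⁵ m
γ = 1.1634
d' = d/γ = 9.6756×10¹⁵/1.1634 = 8.317×10¹⁵ m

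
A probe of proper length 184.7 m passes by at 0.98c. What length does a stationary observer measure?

Proper length L₀ = 184.7 m
γ = 1/√(1 - 0.98²) = 5.0252
L = L₀/γ = 184.7/5.0252 = 36.75 m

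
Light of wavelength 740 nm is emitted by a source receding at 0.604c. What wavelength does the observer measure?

β = 0.604
Wavelength Doppler factor = √(1.604/0.396) = √(4.0505) = 2.0126
λ_obs = 740 × 2.0126 = 1489 nm (redshift)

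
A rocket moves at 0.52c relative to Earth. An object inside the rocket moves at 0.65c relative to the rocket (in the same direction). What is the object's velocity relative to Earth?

u = (u' + v)/(1 + u'v/c²)
Numerator: 0.65 + 0.52 = 1.17
Denominator: 1 + 0.338 = 1.338
u = 1.17/1.338 = 0.8744c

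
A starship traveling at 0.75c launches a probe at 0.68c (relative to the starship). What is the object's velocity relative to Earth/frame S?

u = (u' + v)/(1 + u'v/c²)
Numerator: 0.68 + 0.75 = 1.43
Denominator: 1 + 0.51 = 1.51
u = 1.43/1.51 = 0.9470c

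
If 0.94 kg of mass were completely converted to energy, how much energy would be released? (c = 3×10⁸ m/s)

Using E = mc²:
c² = (3×10⁸)² = 9×10¹⁶ m²/s²
E = 0.94 × 9×10¹⁶ = 8.460×10¹⁶ J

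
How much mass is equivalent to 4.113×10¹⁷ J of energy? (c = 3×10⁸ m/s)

From E = mc², we get m = E/c²
c² = (3×10⁸)² = 9×10¹⁶ m²/s²
m = 4.113×10¹⁷ / 9×10¹⁶ = 4.570 kg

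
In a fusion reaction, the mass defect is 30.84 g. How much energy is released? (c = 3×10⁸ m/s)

Convert mass defect: Δm = 30.84 g = 0.03084 kg
E = Δm·c² = 0.03084 × (3×10⁸)²
= 0.03084 × 9×10¹⁶ = 2.776×10¹⁵ J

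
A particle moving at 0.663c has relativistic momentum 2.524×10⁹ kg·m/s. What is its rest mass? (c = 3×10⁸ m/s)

γ = 1/√(1 - 0.663²) = 1.3358
v = 0.663 × 3×10⁸ = 1.989×10⁸ m/s
m = p/(γv) = 2.524×10⁹/(1.3358 × 1.989×10⁸) = 9.500 kg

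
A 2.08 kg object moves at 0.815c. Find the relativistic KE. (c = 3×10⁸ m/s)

γ = 1/√(1 - 0.815²) = 1.7257
γ - 1 = 0.7257
KE = (γ-1)mc² = 0.7257 × 2.08 × (3×10⁸)² = 1.359×10¹⁷ J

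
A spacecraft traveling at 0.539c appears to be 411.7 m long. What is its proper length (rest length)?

Contracted length L = 411.7 m
γ = 1/√(1 - 0.539²) = 1.1872
L₀ = γL = 1.1872 × 411.7 = 488.8 m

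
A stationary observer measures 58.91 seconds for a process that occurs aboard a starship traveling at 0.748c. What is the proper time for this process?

Dilated time Δt = 58.91 seconds
γ = 1/√(1 - 0.748²) = 1.5067
Δt₀ = Δt/γ = 58.91/1.5067 = 39.10 seconds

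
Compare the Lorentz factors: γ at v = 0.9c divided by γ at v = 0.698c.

γ₁ = 1/√(1 - 0.9²) = 2.294
γ₂ = 1/√(1 - 0.698²) = 1.396
γ₁/γ₂ = 2.294/1.396 = 1.643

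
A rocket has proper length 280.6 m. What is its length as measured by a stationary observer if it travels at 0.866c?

Proper length L₀ = 280.6 m
γ = 1/√(1 - 0.866²) = 2.000
L = L₀/γ = 280.6/2.000 = 140.3 m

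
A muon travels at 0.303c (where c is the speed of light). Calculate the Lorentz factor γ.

v/c = 0.303, so (v/c)² = 0.091809
1 - (v/c)² = 0.908191
γ = 1/√(0.908191) = 1.049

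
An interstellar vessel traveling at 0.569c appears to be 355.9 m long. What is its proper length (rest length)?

Contracted length L = 355.9 m
γ = 1/√(1 - 0.569²) = 1.216
L₀ = γL = 1.216 × 355.9 = 432.8 m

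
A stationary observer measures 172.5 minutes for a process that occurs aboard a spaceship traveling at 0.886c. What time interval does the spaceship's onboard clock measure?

Dilated time Δt = 172.5 minutes
γ = 1/√(1 - 0.886²) = 2.1566
Δt₀ = Δt/γ = 172.5/2.1566 = 79.99 minutes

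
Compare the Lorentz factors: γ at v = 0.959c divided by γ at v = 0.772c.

γ₁ = 1/√(1 - 0.959²) = 3.529
γ₂ = 1/√(1 - 0.772²) = 1.573
γ₁/γ₂ = 3.529/1.573 = 2.243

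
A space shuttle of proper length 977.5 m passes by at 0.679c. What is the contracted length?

Proper length L₀ = 977.5 m
γ = 1/√(1 - 0.679²) = 1.3621
L = L₀/γ = 977.5/1.3621 = 717.6 m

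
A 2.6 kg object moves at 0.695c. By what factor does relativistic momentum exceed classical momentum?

p_rel = γmv, p_class = mv
Ratio = γ = 1/√(1 - 0.695²) = 1.391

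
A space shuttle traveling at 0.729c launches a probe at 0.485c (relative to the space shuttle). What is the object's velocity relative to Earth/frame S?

u = (u' + v)/(1 + u'v/c²)
Numerator: 0.485 + 0.729 = 1.214
Denominator: 1 + 0.353565 = 1.353565
u = 1.214/1.353565 = 0.8969c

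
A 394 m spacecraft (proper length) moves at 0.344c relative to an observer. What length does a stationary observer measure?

Proper length L₀ = 394 m
γ = 1/√(1 - 0.344²) = 1.065
L = L₀/γ = 394/1.065 = 370.0 m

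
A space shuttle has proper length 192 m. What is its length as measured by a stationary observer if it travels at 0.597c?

Proper length L₀ = 192 m
γ = 1/√(1 - 0.597²) = 1.247
L = L₀/γ = 192/1.247 = 154.0 m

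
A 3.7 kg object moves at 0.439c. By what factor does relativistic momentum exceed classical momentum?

p_rel = γmv, p_class = mv
Ratio = γ = 1/√(1 - 0.439²) = 1.113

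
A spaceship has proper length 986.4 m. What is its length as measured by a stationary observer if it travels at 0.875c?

Proper length L₀ = 986.4 m
γ = 1/√(1 - 0.875²) = 2.0656
L = L₀/γ = 986.4/2.0656 = 477.5 m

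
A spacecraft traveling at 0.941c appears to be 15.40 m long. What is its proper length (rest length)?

Contracted length L = 15.40 m
γ = 1/√(1 - 0.941²) = 2.955
L₀ = γL = 2.955 × 15.40 = 45.51 m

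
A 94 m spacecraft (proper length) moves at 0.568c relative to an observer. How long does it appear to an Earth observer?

Proper length L₀ = 94 m
γ = 1/√(1 - 0.568²) = 1.21502
L = L₀/γ = 94/1.21502 = 77.36 m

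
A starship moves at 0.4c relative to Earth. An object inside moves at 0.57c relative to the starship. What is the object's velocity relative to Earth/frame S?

u = (u' + v)/(1 + u'v/c²)
Numerator: 0.57 + 0.4 = 0.97
Denominator: 1 + 0.228 = 1.228
u = 0.97/1.228 = 0.7899c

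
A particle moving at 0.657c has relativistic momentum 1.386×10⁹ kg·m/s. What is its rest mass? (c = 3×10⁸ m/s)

γ = 1/√(1 - 0.657²) = 1.3265
v = 0.657 × 3×10⁸ = 1.971×10⁸ m/s
m = p/(γv) = 1.386×10⁹/(1.3265 × 1.971×10⁸) = 5.301 kg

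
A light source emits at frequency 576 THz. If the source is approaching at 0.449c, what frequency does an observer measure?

β = v/c = 0.449
(1+β)/(1-β) = 1.449/0.551 = 2.630
Doppler factor = √(2.630) = 1.6217
f_obs = 576 × 1.6217 = 934.1 THz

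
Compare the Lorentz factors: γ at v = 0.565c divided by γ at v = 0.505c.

γ₁ = 1/√(1 - 0.565²) = 1.212
γ₂ = 1/√(1 - 0.505²) = 1.159
γ₁/γ₂ = 1.212/1.159 = 1.046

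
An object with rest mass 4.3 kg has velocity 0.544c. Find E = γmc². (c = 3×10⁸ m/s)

γ = 1/√(1 - 0.544²) = 1.1918
mc² = 4.3 × (3×10⁸)² = 3.870×10¹⁷ J
E = γmc² = 1.1918 × 3.870×10¹⁷ = 4.612×10¹⁷ J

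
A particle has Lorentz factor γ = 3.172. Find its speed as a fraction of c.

From γ = 1/√(1 - v²/c²):
1/γ² = 1/3.172² = 0.09939
v²/c² = 1 - 0.09939 = 0.9006
v/c = √(0.9006) = 0.9490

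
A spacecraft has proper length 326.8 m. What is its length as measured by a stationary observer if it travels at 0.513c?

Proper length L₀ = 326.8 m
γ = 1/√(1 - 0.513²) = 1.165
L = L₀/γ = 326.8/1.165 = 280.5 m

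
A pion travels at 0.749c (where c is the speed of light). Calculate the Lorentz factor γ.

v/c = 0.749, so (v/c)² = 0.561001
1 - (v/c)² = 0.438999
γ = 1/√(0.438999) = 1.509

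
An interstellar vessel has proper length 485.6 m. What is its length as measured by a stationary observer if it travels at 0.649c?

Proper length L₀ = 485.6 m
γ = 1/√(1 - 0.649²) = 1.3144
L = L₀/γ = 485.6/1.3144 = 369.4 m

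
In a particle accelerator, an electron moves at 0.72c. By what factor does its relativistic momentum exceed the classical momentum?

p_rel = γmv, p_class = mv
Ratio = γ = 1/√(1 - 0.72²)
= 1/√(0.4816) = 1.441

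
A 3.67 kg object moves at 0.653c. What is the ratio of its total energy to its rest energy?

E = γmc², E₀ = mc²
E/E₀ = γ = 1/√(1 - 0.653²) = 1.320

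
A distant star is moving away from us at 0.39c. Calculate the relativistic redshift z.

β = 0.39
(1+β)/(1-β) = 1.39/0.61 = 2.2787
√(2.2787) = 1.5095
z = 1.5095 - 1 = 0.5095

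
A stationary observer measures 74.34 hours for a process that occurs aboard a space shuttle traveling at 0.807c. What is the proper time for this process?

Dilated time Δt = 74.34 hours
γ = 1/√(1 - 0.807²) = 1.6933
Δt₀ = Δt/γ = 74.34/1.6933 = 43.90 hours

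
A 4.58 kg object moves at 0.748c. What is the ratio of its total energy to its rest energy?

E = γmc², E₀ = mc²
E/E₀ = γ = 1/√(1 - 0.748²) = 1.507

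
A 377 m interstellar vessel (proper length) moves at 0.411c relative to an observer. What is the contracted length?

Proper length L₀ = 377 m
γ = 1/√(1 - 0.411²) = 1.097
L = L₀/γ = 377/1.097 = 343.7 m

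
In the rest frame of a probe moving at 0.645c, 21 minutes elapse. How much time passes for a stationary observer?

Proper time Δt₀ = 21 minutes
γ = 1/√(1 - 0.645²) = 1.3086
Δt = γΔt₀ = 1.3086 × 21 = 27.48 minutes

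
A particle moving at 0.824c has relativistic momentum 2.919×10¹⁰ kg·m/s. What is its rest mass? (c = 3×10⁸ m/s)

γ = 1/√(1 - 0.824²) = 1.765
v = 0.824 × 3×10⁸ = 2.472×10⁸ m/s
m = p/(γv) = 2.919×10¹⁰/(1.765 × 2.472×10⁸) = 66.90 kg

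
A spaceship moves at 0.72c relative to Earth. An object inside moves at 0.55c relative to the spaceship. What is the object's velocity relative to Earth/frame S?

u = (u' + v)/(1 + u'v/c²)
Numerator: 0.55 + 0.72 = 1.27
Denominator: 1 + 0.396 = 1.396
u = 1.27/1.396 = 0.9097c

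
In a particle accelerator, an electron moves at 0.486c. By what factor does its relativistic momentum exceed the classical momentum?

p_rel = γmv, p_class = mv
Ratio = γ = 1/√(1 - 0.486²)
= 1/√(0.763804) = 1.144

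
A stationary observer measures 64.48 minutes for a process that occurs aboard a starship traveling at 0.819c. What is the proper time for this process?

Dilated time Δt = 64.48 minutes
γ = 1/√(1 - 0.819²) = 1.7428
Δt₀ = Δt/γ = 64.48/1.7428 = 37.00 minutes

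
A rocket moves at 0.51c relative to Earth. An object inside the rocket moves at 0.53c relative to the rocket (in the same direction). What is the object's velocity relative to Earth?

u = (u' + v)/(1 + u'v/c²)
Numerator: 0.53 + 0.51 = 1.04
Denominator: 1 + 0.2703 = 1.2703
u = 1.04/1.2703 = 0.8187c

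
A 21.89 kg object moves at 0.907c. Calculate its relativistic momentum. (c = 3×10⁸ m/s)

γ = 1/√(1 - 0.907²) = 2.3746
v = 0.907 × 3×10⁸ = 2.721×10⁸ m/s
p = γmv = 2.3746 × 21.89 × 2.721×10⁸ = 1.414×10¹⁰ kg·m/s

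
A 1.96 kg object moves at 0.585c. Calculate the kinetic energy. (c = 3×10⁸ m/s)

γ = 1/√(1 - 0.585²) = 1.233
γ - 1 = 0.2330
KE = (γ-1)mc² = 0.2330 × 1.96 × (3×10⁸)² = 4.110×10¹⁶ J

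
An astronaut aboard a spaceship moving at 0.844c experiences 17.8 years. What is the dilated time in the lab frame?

Proper time Δt₀ = 17.8 years
γ = 1/√(1 - 0.844²) = 1.8645
Δt = γΔt₀ = 1.8645 × 17.8 = 33.19 years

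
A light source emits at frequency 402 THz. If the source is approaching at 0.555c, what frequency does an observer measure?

β = v/c = 0.555
(1+β)/(1-β) = 1.555/0.445 = 3.4944
Doppler factor = √(3.4944) = 1.8693
f_obs = 402 × 1.8693 = 751.5 THz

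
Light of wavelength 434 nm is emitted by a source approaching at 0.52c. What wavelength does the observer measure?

β = 0.52
Wavelength Doppler factor = √(0.48/1.52) = √(0.3158) = 0.5620
λ_obs = 434 × 0.5620 = 243.9 nm (blueshift)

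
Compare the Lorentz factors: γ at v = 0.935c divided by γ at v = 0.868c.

γ₁ = 1/√(1 - 0.935²) = 2.820
γ₂ = 1/√(1 - 0.868²) = 2.014
γ₁/γ₂ = 2.820/2.014 = 1.400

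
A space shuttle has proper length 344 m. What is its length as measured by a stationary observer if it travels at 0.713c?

Proper length L₀ = 344 m
γ = 1/√(1 - 0.713²) = 1.426
L = L₀/γ = 344/1.426 = 241.2 m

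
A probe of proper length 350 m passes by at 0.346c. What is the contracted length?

Proper length L₀ = 350 m
γ = 1/√(1 - 0.346²) = 1.0658
L = L₀/γ = 350/1.0658 = 328.4 m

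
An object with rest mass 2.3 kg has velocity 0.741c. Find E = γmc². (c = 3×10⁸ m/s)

γ = 1/√(1 - 0.741²) = 1.4892
mc² = 2.3 × (3×10⁸)² = 2.070×10¹⁷ J
E = γmc² = 1.4892 × 2.070×10¹⁷ = 3.083×10¹⁷ J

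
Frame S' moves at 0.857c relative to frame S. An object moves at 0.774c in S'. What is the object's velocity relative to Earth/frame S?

u = (u' + v)/(1 + u'v/c²)
Numerator: 0.774 + 0.857 = 1.631
Denominator: 1 + 0.663318 = 1.663318
u = 1.631/1.663318 = 0.9806c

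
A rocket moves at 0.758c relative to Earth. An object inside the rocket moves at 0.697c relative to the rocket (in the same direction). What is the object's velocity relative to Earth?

u = (u' + v)/(1 + u'v/c²)
Numerator: 0.697 + 0.758 = 1.455
Denominator: 1 + 0.528326 = 1.528326
u = 1.455/1.528326 = 0.9520c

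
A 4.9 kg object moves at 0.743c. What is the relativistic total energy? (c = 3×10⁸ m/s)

γ = 1/√(1 - 0.743²) = 1.494
mc² = 4.9 × (3×10⁸)² = 4.410×10¹⁷ J
E = γmc² = 1.494 × 4.410×10¹⁷ = 6.589×10¹⁷ J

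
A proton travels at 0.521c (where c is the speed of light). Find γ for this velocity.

v/c = 0.521, so (v/c)² = 0.271441
1 - (v/c)² = 0.728559
γ = 1/√(0.728559) = 1.172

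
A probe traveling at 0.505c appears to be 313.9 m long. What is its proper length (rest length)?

Contracted length L = 313.9 m
γ = 1/√(1 - 0.505²) = 1.1586
L₀ = γL = 1.1586 × 313.9 = 363.7 m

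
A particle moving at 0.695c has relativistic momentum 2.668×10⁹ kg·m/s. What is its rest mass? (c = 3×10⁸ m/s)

γ = 1/√(1 - 0.695²) = 1.3908
v = 0.695 × 3×10⁸ = 2.085×10⁸ m/s
m = p/(γv) = 2.668×10⁹/(1.3908 × 2.085×10⁸) = 9.201 kg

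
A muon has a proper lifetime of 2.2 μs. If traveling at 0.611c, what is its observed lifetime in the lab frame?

Proper lifetime τ₀ = 2.2 μs
γ = 1/√(1 - 0.611²) = 1.263
τ = γτ₀ = 1.263 × 2.2 μs = 2.779 μs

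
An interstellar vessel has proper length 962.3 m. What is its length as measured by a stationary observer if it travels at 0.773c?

Proper length L₀ = 962.3 m
γ = 1/√(1 - 0.773²) = 1.5763
L = L₀/γ = 962.3/1.5763 = 610.5 m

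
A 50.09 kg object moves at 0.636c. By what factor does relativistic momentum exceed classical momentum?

p_rel = γmv, p_class = mv
Ratio = γ = 1/√(1 - 0.636²) = 1.296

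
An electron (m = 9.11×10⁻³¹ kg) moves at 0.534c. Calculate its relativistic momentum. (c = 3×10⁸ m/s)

γ = 1/√(1 - 0.534²) = 1.183
v = 0.534 × 3×10⁸ = 1.602×10⁸ m/s
p = γmv = 1.183 × 9.11×10⁻³¹ × 1.602×10⁸ = 1.726×10⁻²² kg·m/s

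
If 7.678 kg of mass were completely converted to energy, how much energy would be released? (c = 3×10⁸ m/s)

Using E = mc²:
c² = (3×10⁸)² = 9×10¹⁶ m²/s²
E = 7.678 × 9×10¹⁶ = 6.910×10¹⁷ J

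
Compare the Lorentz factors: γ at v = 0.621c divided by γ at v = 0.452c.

γ₁ = 1/√(1 - 0.621²) = 1.276
γ₂ = 1/√(1 - 0.452²) = 1.121
γ₁/γ₂ = 1.276/1.121 = 1.138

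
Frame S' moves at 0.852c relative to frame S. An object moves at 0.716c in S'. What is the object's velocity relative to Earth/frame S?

u = (u' + v)/(1 + u'v/c²)
Numerator: 0.716 + 0.852 = 1.568
Denominator: 1 + 0.610032 = 1.610032
u = 1.568/1.610032 = 0.9739c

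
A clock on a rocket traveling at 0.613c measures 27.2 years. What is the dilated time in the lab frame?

Proper time Δt₀ = 27.2 years
γ = 1/√(1 - 0.613²) = 1.2657
Δt = γΔt₀ = 1.2657 × 27.2 = 34.43 years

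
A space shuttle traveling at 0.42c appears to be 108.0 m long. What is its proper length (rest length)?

Contracted length L = 108.0 m
γ = 1/√(1 - 0.42²) = 1.102
L₀ = γL = 1.102 × 108.0 = 119.0 m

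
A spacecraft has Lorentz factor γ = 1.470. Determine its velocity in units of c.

From γ = 1/√(1 - v²/c²):
1/γ² = 1/1.470² = 0.46277
v²/c² = 1 - 0.46277 = 0.53723
v/c = √(0.53723) = 0.7330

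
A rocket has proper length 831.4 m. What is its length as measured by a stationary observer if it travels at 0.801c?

Proper length L₀ = 831.4 m
γ = 1/√(1 - 0.801²) = 1.6704
L = L₀/γ = 831.4/1.6704 = 497.7 m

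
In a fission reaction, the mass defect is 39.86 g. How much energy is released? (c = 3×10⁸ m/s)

Convert mass defect: Δm = 39.86 g = 0.03986 kg
E = Δm·c² = 0.03986 × (3×10⁸)²
= 0.03986 × 9×10¹⁶ = 3.587×10¹⁵ J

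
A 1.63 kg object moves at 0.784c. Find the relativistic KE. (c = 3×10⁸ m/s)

γ = 1/√(1 - 0.784²) = 1.6109
γ - 1 = 0.6109
KE = (γ-1)mc² = 0.6109 × 1.63 × (3×10⁸)² = 8.962×10¹⁶ J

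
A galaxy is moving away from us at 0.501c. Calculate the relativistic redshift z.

β = 0.501
(1+β)/(1-β) = 1.501/0.499 = 3.008
√(3.008) = 1.7344
z = 1.7344 - 1 = 0.7344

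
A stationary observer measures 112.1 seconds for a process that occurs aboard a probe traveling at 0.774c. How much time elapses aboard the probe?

Dilated time Δt = 112.1 seconds
γ = 1/√(1 - 0.774²) = 1.5793
Δt₀ = Δt/γ = 112.1/1.5793 = 70.98 seconds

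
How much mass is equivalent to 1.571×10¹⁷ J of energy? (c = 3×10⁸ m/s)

From E = mc², we get m = E/c²
c² = (3×10⁸)² = 9×10¹⁶ m²/s²
m = 1.571×10¹⁷ / 9×10¹⁶ = 1.746 kg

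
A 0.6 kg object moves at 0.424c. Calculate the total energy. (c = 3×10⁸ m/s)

γ = 1/√(1 - 0.424²) = 1.104
mc² = 0.6 × (3×10⁸)² = 5.400×10¹⁶ J
E = γmc² = 1.104 × 5.400×10¹⁶ = 5.962×10¹⁶ J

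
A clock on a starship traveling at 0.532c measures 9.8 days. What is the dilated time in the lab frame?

Proper time Δt₀ = 9.8 days
γ = 1/√(1 - 0.532²) = 1.181
Δt = γΔt₀ = 1.181 × 9.8 = 11.57 days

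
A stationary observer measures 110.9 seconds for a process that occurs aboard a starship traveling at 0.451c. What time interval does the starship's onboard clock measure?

Dilated time Δt = 110.9 seconds
γ = 1/√(1 - 0.451²) = 1.1204
Δt₀ = Δt/γ = 110.9/1.1204 = 98.98 seconds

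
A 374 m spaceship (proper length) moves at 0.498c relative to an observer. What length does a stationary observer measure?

Proper length L₀ = 374 m
γ = 1/√(1 - 0.498²) = 1.1532
L = L₀/γ = 374/1.1532 = 324.3 m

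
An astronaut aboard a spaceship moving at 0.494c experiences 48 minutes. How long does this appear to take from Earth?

Proper time Δt₀ = 48 minutes
γ = 1/√(1 - 0.494²) = 1.15014
Δt = γΔt₀ = 1.15014 × 48 = 55.21 minutes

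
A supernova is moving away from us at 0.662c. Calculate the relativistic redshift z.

β = 0.662
(1+β)/(1-β) = 1.662/0.338 = 4.917
√(4.917) = 2.217
z = 2.217 - 1 = 1.217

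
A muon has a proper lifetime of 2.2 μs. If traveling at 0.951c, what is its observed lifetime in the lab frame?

Proper lifetime τ₀ = 2.2 μs
γ = 1/√(1 - 0.951²) = 3.234
τ = γτ₀ = 3.234 × 2.2 μs = 7.115 μs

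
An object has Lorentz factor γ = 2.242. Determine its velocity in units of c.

From γ = 1/√(1 - v²/c²):
1/γ² = 1/2.242² = 0.1989
v²/c² = 1 - 0.1989 = 0.8011
v/c = √(0.8011) = 0.8950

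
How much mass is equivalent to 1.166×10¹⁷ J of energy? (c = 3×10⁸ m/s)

From E = mc², we get m = E/c²
c² = (3×10⁸)² = 9×10¹⁶ m²/s²
m = 1.166×10¹⁷ / 9×10¹⁶ = 1.296 kg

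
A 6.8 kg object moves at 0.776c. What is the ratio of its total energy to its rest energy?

E = γmc², E₀ = mc²
E/E₀ = γ = 1/√(1 - 0.776²) = 1.585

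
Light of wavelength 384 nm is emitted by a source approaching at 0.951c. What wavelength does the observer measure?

β = 0.951
Wavelength Doppler factor = √(0.049/1.951) = √(0.02512) = 0.1585
λ_obs = 384 × 0.1585 = 60.86 nm (blueshift)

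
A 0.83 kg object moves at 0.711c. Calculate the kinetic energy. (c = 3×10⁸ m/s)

γ = 1/√(1 - 0.711²) = 1.4221
γ - 1 = 0.4221
KE = (γ-1)mc² = 0.4221 × 0.83 × (3×10⁸)² = 3.153×10¹⁶ J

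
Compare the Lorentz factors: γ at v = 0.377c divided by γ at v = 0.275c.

γ₁ = 1/√(1 - 0.377²) = 1.080
γ₂ = 1/√(1 - 0.275²) = 1.040
γ₁/γ₂ = 1.080/1.040 = 1.038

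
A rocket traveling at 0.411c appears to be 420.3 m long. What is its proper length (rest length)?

Contracted length L = 420.3 m
γ = 1/√(1 - 0.411²) = 1.0969
L₀ = γL = 1.0969 × 420.3 = 461.0 m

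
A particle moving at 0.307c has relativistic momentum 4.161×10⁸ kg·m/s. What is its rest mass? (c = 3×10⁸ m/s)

γ = 1/√(1 - 0.307²) = 1.0507
v = 0.307 × 3×10⁸ = 9.210×10⁷ m/s
m = p/(γv) = 4.161×10⁸/(1.0507 × 9.210×10⁷) = 4.300 kg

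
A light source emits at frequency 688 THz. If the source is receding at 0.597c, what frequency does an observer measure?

β = v/c = 0.597
(1-β)/(1+β) = 0.403/1.597 = 0.2523
Doppler factor = √(0.2523) = 0.5023
f_obs = 688 × 0.5023 = 345.6 THz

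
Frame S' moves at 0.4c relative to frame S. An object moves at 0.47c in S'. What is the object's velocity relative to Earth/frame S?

u = (u' + v)/(1 + u'v/c²)
Numerator: 0.47 + 0.4 = 0.87
Denominator: 1 + 0.188 = 1.188
u = 0.87/1.188 = 0.7323c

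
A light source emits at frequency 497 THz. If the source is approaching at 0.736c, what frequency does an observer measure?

β = v/c = 0.736
(1+β)/(1-β) = 1.736/0.264 = 6.576
Doppler factor = √(6.576) = 2.564
f_obs = 497 × 2.564 = 1274 THz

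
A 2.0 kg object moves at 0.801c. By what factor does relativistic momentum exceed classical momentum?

p_rel = γmv, p_class = mv
Ratio = γ = 1/√(1 - 0.801²) = 1.670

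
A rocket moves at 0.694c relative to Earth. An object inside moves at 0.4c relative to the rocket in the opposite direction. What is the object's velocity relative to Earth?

Object's velocity in rocket frame is u' = -0.4c
u = (u' + v)/(1 + u'v/c²) = (v - 0.4)/(1 - 0.4·v/c²)
Numerator: 0.694 - 0.4 = 0.294
Denominator: 1 - 0.2776 = 0.7224
u = 0.294/0.7224 = 0.4070c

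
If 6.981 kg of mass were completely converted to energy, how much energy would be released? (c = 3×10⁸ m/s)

Using E = mc²:
c² = (3×10⁸)² = 9×10¹⁶ m²/s²
E = 6.981 × 9×10¹⁶ = 6.283×10¹⁷ J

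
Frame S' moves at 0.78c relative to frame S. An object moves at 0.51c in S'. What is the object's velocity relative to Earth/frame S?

u = (u' + v)/(1 + u'v/c²)
Numerator: 0.51 + 0.78 = 1.29
Denominator: 1 + 0.3978 = 1.3978
u = 1.29/1.3978 = 0.9229c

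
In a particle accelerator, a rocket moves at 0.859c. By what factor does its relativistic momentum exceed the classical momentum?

p_rel = γmv, p_class = mv
Ratio = γ = 1/√(1 - 0.859²)
= 1/√(0.262119) = 1.953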